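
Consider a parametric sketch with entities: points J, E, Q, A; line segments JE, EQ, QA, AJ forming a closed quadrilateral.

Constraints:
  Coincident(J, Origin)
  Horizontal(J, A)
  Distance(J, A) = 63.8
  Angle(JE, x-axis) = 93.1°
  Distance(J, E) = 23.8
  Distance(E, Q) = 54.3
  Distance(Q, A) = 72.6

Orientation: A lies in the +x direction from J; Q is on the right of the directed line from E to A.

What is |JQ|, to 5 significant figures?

30.599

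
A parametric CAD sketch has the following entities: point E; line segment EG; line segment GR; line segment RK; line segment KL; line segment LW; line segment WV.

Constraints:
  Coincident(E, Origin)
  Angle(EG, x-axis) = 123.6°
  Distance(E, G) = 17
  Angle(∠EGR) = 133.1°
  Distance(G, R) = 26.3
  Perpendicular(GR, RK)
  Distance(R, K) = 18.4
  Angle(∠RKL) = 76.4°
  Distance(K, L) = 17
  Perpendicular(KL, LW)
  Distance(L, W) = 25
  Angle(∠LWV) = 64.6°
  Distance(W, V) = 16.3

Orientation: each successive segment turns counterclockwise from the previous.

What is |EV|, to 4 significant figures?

41.72

E is at the origin; EG runs at 123.6° with length 17.0, so G = (-9.408, 14.16). ∠EGR = 133.1° gives GR at 170.5° from the x-axis; with |GR| = 26.3, R = (-35.35, 18.50). GR ⟂ RK, so RK runs at -99.50°; with |RK| = 18.4, K = (-38.38, 0.3528). ∠RKL = 76.4° gives KL at 4.100° from the x-axis; with |KL| = 17.0, L = (-21.43, 1.568). The perpendicularity gives LW at right angles to KL, so LW runs at 94.10°; with |LW| = 25.0, W = (-23.21, 26.50). ∠LWV = 64.6° gives WV at -150.5° from the x-axis; with |WV| = 16.3, V = (-37.40, 18.48). Then |EV| = |V − E| = 41.72.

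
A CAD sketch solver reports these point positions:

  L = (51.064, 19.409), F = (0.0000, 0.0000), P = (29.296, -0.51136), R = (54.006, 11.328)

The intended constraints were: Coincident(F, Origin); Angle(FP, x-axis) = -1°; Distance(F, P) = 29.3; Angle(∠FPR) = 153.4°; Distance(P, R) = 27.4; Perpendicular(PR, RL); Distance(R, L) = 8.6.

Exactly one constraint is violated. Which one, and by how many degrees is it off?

Perpendicular(PR, RL) — off by 5.60°.

F = (0.00, 0.00) ✓; FP at -1.000° ✓; |FP| = 29.30 ✓; ∠FPR = 153.4° ✓; |PR| = 27.40 ✓; ∠(PR, RL) = 84.40° ✗; |RL| = 8.600 ✓.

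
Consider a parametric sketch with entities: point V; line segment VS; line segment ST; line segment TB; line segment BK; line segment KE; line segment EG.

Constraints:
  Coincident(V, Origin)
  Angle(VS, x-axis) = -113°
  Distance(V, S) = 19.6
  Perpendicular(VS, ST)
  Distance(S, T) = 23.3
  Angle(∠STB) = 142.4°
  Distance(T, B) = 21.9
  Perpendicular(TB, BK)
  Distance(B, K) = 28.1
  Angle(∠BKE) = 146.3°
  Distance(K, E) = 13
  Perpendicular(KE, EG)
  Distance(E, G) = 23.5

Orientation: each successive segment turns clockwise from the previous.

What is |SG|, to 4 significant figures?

17.91

∠BKE = 146.3° gives KE at -4.300° from the x-axis; with |KE| = 13.0, E = (-2.412, 22.96). KE ⟂ EG, so EG runs at -94.30°; with |EG| = 23.5, G = (-4.174, -0.4725). Then |SG| = |G − S| = 17.91.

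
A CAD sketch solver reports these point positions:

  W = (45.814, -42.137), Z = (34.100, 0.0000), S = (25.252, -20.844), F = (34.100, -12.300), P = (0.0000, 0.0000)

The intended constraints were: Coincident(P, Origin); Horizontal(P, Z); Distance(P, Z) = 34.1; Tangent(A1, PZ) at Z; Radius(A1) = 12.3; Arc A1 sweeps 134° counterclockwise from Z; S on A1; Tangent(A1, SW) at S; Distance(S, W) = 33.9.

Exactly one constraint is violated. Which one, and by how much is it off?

Distance(S, W) = 33.9 — off by 4.30.

P = (0.00, 0.00) ✓; P.y = 0.00, Z.y = 0.00 ✓; |PZ| = 34.10 ✓; ∠(FZ, ZP) = 90.00° ✓; |FZ| = 12.30 ✓; bearing(F→S) − bearing(F→Z) = 134.0° ✓; |FS| = 12.30 ✓; ∠(FS, SW) = 90.00° ✓; |SW| = 29.60 ✗.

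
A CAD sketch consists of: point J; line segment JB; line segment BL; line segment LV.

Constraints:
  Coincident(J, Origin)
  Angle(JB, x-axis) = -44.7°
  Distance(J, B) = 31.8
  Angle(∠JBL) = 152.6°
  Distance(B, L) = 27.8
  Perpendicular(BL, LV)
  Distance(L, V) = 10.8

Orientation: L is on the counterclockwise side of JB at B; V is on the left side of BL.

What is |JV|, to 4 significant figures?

56.16

J is at the origin; JB runs at -44.7° with length 31.8, so B = 31.8·(cos -44.7°, sin -44.7°) = (22.60, -22.37). ∠JBL = 152.6°, so BL runs at -44.7° + (180° − 152.6°) = -17.30° from the x-axis; with |BL| = 27.8, L = B + 27.8·(cos -17.30°, sin -17.30°) = (49.15, -30.63). BL is perpendicular to LV; with |LV| = 10.8 on the left of BL, V = L + 10.8·(0.2974, 0.9548) = (52.36, -20.32). Then |JV| = |V − J| = 56.16.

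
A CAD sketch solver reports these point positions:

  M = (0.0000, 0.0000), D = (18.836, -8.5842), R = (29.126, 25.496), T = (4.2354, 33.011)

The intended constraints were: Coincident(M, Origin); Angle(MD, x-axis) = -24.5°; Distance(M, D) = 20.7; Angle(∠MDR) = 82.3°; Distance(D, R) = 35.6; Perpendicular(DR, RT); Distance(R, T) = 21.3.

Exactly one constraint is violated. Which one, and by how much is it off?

Distance(R, T) = 21.3 — off by 4.70.

M = (0.00, 0.00) ✓; MD at -24.50° ✓; |MD| = 20.70 ✓; ∠MDR = 82.30° ✓; |DR| = 35.60 ✓; ∠(DR, RT) = 90.00° ✓; |RT| = 26.00 ✗.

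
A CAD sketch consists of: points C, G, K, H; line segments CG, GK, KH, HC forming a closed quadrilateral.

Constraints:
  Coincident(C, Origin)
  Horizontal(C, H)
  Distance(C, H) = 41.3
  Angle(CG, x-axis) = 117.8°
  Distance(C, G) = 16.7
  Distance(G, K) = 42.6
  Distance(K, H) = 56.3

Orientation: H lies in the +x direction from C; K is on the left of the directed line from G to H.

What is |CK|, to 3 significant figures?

52.7

C is at the origin; C and H share the same y with |CH| = 41.3 and H in +x, so H = (41.3, 0). CG runs at 117.8° with |CG| = 16.7, so G = (-7.79, 14.8). K is determined by |GK| = 42.6 and |KH| = 56.3 together: it lies at the intersection of circle(G, 42.6) and circle(H, 56.3). With |GH| = 51.3, the foot of the radical line on GH is 12.4 from G and the perpendicular offset is √(42.6² − 12.4²) = 40.8. Taking the left-of-GH solution: K = (15.8, 50.2).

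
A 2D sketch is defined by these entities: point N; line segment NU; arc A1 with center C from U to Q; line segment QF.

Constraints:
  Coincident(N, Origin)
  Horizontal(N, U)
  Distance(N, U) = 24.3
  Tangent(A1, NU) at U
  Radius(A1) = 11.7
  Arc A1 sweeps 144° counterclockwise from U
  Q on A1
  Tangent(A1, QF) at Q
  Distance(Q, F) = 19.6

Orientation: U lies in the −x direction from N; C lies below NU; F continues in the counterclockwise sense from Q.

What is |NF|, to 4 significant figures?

36.10

N is at the origin; N and U share the same y with |NU| = 24.3 and U on the −x side, so U = (-24.30, 0.000). The tangent condition forces CU to be normal to NU, so C = U + (0, -11.7) = (-24.30, -11.70). On A1, U sits at bearing 90° from C; a 144° counterclockwise sweep puts Q at bearing 234°, so Q = C + 11.7·(cos 234°, sin 234°) = (-31.18, -21.17). Since A1 is tangent to QF there, CQ ⟂ QF, so QF runs along (−sin 234°, cos 234°); with |QF| = 19.6, F = (-15.32, -32.69). Then |NF| = |F − N| = 36.10.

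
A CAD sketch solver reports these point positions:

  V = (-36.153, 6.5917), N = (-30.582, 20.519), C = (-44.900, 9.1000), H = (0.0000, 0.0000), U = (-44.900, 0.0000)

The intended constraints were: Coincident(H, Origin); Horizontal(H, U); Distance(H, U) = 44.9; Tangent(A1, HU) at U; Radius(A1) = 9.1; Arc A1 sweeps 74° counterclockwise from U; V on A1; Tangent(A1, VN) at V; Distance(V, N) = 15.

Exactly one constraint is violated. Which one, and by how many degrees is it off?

Tangent(A1, VN) at V — off by 5.80°.

H = (0.00, 0.00) ✓; H.y = 0.00, U.y = 0.00 ✓; |HU| = 44.90 ✓; ∠(CU, UH) = 90.00° ✓; |CU| = 9.100 ✓; bearing(C→V) − bearing(C→U) = 74.00° ✓; |CV| = 9.100 ✓; ∠(CV, VN) = 95.80° ✗; |VN| = 15.00 ✓.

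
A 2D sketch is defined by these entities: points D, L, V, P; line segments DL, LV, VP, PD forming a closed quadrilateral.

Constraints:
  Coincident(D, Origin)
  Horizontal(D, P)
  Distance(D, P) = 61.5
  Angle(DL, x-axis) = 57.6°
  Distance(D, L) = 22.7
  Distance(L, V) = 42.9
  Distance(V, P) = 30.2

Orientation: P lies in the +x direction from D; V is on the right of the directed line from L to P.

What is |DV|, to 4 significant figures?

39.69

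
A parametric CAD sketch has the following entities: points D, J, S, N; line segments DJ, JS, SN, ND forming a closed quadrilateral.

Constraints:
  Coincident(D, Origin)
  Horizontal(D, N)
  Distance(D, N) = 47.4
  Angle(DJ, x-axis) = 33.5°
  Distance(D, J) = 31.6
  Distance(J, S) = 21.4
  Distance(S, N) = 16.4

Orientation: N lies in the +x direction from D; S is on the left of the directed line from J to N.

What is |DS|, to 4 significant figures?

50.46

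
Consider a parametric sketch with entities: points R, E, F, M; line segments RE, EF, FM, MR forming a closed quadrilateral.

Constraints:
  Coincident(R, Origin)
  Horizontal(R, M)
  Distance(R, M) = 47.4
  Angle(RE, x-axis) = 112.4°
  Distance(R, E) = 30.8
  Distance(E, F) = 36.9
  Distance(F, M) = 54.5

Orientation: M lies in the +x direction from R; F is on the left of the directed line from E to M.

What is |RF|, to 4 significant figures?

51.26

R is at the origin; RM is horizontal with |RM| = 47.4 and M in +x, so M = (47.4, 0). RE runs at 112.4° with |RE| = 30.8, so E = (-11.74, 28.48). F is determined by |EF| = 36.9 and |FM| = 54.5 together: it lies at the intersection of circle(E, 36.9) and circle(M, 54.5). With |EM| = 65.64, the foot of the radical line on EM is 20.56 from E and the perpendicular offset is √(36.9² − 20.56²) = 30.64. Taking the left-of-EM solution: F = (20.08, 47.16).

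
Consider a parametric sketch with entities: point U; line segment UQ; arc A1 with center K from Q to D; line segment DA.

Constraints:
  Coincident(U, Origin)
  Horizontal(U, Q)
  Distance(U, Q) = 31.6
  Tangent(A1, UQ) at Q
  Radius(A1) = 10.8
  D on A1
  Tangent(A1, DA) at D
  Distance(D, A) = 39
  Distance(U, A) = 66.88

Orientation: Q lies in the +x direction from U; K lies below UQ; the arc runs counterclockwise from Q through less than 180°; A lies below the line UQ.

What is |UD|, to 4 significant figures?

28.60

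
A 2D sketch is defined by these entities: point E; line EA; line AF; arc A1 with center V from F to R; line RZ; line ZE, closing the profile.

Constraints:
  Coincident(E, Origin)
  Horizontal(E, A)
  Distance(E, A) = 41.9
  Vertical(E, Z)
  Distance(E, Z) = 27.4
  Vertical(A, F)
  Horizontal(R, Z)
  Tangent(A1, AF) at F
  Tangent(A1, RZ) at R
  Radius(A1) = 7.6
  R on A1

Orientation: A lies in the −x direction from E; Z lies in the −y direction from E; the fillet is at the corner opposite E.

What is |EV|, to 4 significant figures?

39.60

E is at the origin; E and A share the same y with |EA| = 41.9 and A on the −x side, so A = (-41.90, 0.000). E and Z share the same x with |EZ| = 27.4 and Z on the −y side, so Z = (0.000, -27.40). The virtual corner opposite E is at (-41.90, -27.40). A1 meets AF tangentially, so VF is at right angles to AF and the tangent condition forces VR to be normal to RZ, with radius 7.6, so the center V sits 7.6 in from both sides at V = (-34.30, -19.80). Then |EV| = |V − E| = 39.60.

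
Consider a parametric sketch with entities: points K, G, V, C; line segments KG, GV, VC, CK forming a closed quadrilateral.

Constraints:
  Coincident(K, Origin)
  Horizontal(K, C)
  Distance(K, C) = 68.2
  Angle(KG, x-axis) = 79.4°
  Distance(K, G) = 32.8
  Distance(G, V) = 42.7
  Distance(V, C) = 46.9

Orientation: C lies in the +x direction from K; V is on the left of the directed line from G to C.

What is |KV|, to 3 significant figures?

63.5

K is at the origin; K and C share the same y with |KC| = 68.2 and C in +x, so C = (68.2, 0). KG runs at 79.4° with |KG| = 32.8, so G = (6.03, 32.2). V is determined by |GV| = 42.7 and |VC| = 46.9 together: it lies at the intersection of circle(G, 42.7) and circle(C, 46.9). With |GC| = 70.0, the foot of the radical line on GC is 32.3 from G and the perpendicular offset is √(42.7² − 32.3²) = 27.9. Taking the left-of-GC solution: V = (47.6, 42.1).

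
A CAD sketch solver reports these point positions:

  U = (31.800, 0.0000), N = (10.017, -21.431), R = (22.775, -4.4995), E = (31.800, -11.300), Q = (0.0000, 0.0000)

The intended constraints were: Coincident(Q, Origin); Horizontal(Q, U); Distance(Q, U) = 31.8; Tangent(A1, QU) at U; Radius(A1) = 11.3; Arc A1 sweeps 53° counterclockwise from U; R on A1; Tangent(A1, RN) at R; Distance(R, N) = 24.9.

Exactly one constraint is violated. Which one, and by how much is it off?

Distance(R, N) = 24.9 — off by 3.70.

Q = (0.00, 0.00) ✓; Q.y = 0.00, U.y = 0.00 ✓; |QU| = 31.80 ✓; ∠(EU, UQ) = 90.00° ✓; |EU| = 11.30 ✓; bearing(E→R) − bearing(E→U) = 53.00° ✓; |ER| = 11.30 ✓; ∠(ER, RN) = 90.00° ✓; |RN| = 21.20 ✗.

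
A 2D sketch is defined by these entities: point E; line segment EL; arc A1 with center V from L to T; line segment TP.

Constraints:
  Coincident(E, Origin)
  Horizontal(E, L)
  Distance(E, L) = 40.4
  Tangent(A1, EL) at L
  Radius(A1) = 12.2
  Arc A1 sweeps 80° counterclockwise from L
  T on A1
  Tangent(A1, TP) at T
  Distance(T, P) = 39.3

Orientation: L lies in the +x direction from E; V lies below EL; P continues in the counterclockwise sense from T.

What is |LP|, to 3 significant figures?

52.3

E is at the origin; EL is horizontal with |EL| = 40.4 and L on the +x side, so L = (40.4, 0.00). The tangent condition forces VL to be normal to EL, so V = L + (0, -12.2) = (40.4, -12.2). On A1, L sits at bearing 90° from V; an 80° counterclockwise sweep puts T at bearing 170°, so T = V + 12.2·(cos 170°, sin 170°) = (28.4, -10.1). Tangency of A1 to TP means the radius VT is perpendicular to TP, so TP runs along (−sin 170°, cos 170°); with |TP| = 39.3, P = (21.6, -48.8). Then |LP| = |P − L| = 52.3.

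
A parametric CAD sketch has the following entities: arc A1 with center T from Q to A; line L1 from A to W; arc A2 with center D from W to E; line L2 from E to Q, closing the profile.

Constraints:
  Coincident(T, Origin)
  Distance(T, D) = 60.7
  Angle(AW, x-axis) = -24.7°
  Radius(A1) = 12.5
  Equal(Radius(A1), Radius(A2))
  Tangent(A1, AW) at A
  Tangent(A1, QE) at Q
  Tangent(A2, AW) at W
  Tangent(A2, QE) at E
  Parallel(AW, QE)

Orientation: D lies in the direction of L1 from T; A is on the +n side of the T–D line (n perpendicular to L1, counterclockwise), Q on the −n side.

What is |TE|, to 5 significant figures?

61.974

The slot axis is L1's direction at -24.7°, so u = (cos -24.7°, sin -24.7°) = (0.90851, -0.41787) and n = (−sin -24.7°, cos -24.7°) = (0.41787, 0.90851). T is at the origin and D lies 60.7 along u from T, so D = 60.7·u = (55.146, -25.365). Tangency of A1 to both parallel lines with radius 12.5 puts A and Q at T ± 12.5·n: A = (5.2233, 11.356), Q = (-5.2233, -11.356). Equal radii place W and E the same way about D: W = D + 12.5·n = (60.370, -14.008), E = D − 12.5·n = (49.923, -36.721). Then |TE| = |E − T| = 61.974.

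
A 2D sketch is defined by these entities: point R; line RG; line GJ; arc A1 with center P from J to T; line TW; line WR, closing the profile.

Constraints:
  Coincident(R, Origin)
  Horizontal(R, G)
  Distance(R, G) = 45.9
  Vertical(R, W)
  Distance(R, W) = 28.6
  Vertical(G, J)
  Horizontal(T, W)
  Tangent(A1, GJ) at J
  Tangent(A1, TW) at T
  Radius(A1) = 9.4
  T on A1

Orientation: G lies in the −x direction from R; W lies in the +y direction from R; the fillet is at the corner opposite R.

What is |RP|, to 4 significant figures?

41.24

R and W share the same x with |RW| = 28.6 and W on the +y side, so W = (0.000, 28.60). The virtual corner opposite R is at (-45.90, 28.60). Tangency of A1 to GJ means the radius PJ is perpendicular to GJ and the tangent condition forces PT to be normal to TW, with radius 9.4, so the center P sits 9.4 in from both sides at P = (-36.50, 19.20). Then |RP| = |P − R| = 41.24.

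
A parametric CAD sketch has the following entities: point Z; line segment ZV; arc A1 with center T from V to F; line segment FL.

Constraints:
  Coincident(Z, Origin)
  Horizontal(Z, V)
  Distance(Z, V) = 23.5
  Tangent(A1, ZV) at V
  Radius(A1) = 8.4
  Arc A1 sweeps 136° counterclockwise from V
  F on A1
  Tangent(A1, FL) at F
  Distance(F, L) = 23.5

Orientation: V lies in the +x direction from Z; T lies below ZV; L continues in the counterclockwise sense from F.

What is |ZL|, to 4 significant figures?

46.28

Z is at the origin; ZV is horizontal with |ZV| = 23.5 and V on the +x side, so V = (23.50, 0.000). The tangent condition forces TV to be normal to ZV, so T = V + (0, -8.4) = (23.50, -8.400). On A1, V sits at bearing 90° from T; a 136° counterclockwise sweep puts F at bearing 226°, so F = T + 8.4·(cos 226°, sin 226°) = (17.66, -14.44). Since A1 is tangent to FL there, TF ⟂ FL, so FL runs along (−sin 226°, cos 226°); with |FL| = 23.5, L = (34.57, -30.77). Then |ZL| = |L − Z| = 46.28.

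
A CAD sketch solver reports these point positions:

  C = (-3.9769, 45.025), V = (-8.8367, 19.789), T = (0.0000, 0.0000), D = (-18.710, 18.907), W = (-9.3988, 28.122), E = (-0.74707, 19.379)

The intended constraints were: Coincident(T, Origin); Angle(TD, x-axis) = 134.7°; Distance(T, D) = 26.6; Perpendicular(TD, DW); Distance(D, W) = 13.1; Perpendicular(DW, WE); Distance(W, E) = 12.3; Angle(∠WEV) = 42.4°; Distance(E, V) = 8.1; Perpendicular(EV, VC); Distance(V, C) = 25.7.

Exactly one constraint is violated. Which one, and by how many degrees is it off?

Perpendicular(EV, VC) — off by 8.00°.

T = (0.00, 0.00) ✓; TD at 134.7° ✓; |TD| = 26.60 ✓; ∠(TD, DW) = 90.00° ✓; |DW| = 13.10 ✓; ∠(DW, WE) = 90.00° ✓; |WE| = 12.30 ✓; ∠WEV = 42.40° ✓; |EV| = 8.100 ✓; ∠(EV, VC) = 98.00° ✗; |VC| = 25.70 ✓.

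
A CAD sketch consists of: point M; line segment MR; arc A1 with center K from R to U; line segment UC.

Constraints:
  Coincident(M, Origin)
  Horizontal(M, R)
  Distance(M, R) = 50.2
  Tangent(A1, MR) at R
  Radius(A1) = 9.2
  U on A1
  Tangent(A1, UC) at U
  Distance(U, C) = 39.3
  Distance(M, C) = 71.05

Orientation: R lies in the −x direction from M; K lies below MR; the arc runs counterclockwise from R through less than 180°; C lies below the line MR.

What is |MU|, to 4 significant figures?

60.23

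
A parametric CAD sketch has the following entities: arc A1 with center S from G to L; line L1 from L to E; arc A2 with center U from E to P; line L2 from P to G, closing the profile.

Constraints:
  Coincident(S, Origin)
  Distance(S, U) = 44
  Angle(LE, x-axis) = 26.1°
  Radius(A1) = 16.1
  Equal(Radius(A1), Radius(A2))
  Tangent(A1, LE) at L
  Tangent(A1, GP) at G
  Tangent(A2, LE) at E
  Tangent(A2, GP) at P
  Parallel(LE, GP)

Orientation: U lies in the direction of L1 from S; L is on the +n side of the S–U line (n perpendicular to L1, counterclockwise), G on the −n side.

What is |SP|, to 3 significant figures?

46.9

Tangency of A1 to both parallel lines with radius 16.1 puts L and G at S ± 16.1·n: L = (-7.08, 14.5), G = (7.08, -14.5). Equal radii place E and P the same way about U: E = U + 16.1·n = (32.4, 33.8), P = U − 16.1·n = (46.6, 4.90). Then |SP| = |P − S| = 46.9.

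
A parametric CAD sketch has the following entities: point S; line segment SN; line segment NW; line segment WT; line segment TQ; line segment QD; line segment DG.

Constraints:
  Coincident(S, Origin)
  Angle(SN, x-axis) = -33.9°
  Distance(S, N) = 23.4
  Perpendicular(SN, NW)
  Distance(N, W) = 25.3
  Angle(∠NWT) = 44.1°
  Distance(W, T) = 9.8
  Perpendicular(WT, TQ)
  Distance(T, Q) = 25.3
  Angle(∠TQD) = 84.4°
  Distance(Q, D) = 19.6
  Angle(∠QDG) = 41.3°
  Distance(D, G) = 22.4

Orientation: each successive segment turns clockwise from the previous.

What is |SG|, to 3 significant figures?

27.7

S is at the origin; SN runs at -33.9° with length 23.4, so N = (19.4, -13.1). SN is perpendicular to NW, so NW runs at -124°; with |NW| = 25.3, W = (5.31, -34.1). ∠NWT = 44.1° gives WT at 100° from the x-axis; with |WT| = 9.8, T = (3.58, -24.4). WT is perpendicular to TQ, so TQ runs at 10.2°; with |TQ| = 25.3, Q = (28.5, -19.9). ∠TQD = 84.4° gives QD at -85.4° from the x-axis; with |QD| = 19.6, D = (30.0, -39.5). ∠QDG = 41.3° gives DG at 136° from the x-axis; with |DG| = 22.4, G = (14.0, -23.9). Then |SG| = |G − S| = 27.7.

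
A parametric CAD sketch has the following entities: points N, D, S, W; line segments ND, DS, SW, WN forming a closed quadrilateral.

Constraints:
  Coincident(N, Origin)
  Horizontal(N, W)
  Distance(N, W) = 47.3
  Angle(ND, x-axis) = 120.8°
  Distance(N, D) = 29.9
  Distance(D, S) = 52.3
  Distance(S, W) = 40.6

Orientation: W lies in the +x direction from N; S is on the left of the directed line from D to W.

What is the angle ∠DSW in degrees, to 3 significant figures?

92.6°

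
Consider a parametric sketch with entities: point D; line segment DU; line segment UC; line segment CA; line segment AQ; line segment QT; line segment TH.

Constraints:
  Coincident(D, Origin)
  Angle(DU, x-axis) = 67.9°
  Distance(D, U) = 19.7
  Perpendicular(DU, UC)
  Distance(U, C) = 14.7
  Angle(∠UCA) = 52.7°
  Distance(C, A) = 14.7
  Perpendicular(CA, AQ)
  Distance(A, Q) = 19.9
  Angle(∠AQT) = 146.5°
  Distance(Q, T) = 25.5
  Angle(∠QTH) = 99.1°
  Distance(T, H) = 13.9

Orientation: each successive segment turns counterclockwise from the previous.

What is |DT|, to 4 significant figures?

47.84

CA is perpendicular to AQ, so AQ runs at 15.20°; with |AQ| = 19.9, Q = (16.85, 14.81). ∠AQT = 146.5° gives QT at 48.70° from the x-axis; with |QT| = 25.5, T = (33.68, 33.97). Then |DT| = |T − D| = 47.84.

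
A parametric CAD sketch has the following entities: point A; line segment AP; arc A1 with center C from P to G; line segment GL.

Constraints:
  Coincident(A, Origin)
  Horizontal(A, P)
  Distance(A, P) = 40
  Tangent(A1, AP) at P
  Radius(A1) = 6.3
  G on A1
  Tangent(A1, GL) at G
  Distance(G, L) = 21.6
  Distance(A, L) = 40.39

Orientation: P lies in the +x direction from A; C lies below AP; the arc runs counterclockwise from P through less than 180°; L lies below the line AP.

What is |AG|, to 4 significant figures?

34.19

Checks: |CG| = 6.300 ✓; ∠(CG, GL) = 90.00° ✓; |GL| = 21.60 ✓; |AL| = 40.39 ✓.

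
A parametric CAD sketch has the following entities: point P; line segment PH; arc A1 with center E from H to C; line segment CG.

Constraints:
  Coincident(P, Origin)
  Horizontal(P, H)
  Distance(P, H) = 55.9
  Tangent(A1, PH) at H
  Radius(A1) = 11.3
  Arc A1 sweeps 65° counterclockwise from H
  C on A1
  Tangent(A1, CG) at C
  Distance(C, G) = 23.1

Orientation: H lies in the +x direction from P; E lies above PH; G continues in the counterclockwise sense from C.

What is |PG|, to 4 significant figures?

80.72

P is at the origin; P and H share the same y with |PH| = 55.9 and H on the +x side, so H = (55.90, 0.000). A1 meets PH tangentially, so EH is at right angles to PH, so E = H + (0, 11.3) = (55.90, 11.30). On A1, H sits at bearing -90° from E; a 65° counterclockwise sweep puts C at bearing -25°, so C = E + 11.3·(cos -25°, sin -25°) = (66.14, 6.524). A1 meets CG tangentially, so EC is at right angles to CG, so CG runs along (−sin -25°, cos -25°); with |CG| = 23.1, G = (75.90, 27.46). Then |PG| = |G − P| = 80.72.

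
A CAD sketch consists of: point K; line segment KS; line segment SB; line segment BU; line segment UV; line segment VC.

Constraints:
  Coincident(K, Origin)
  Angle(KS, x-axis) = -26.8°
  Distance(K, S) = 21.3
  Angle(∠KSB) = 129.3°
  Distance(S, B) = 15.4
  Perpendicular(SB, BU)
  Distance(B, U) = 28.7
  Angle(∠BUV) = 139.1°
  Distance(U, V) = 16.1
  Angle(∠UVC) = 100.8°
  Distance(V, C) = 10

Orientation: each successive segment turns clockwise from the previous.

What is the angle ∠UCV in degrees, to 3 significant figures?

50.5°

K is at the origin; KS runs at -26.8° with length 21.3, so S = (19.0, -9.60). ∠KSB = 129.3° gives SB at -77.5° from the x-axis; with |SB| = 15.4, B = (22.3, -24.6). The perpendicularity gives BU at right angles to SB, so BU runs at -168°; with |BU| = 28.7, U = (-5.67, -30.9). ∠BUV = 139.1° gives UV at 152° from the x-axis; with |UV| = 16.1, V = (-19.8, -23.2). ∠UVC = 100.8° gives VC at 72.4° from the x-axis; with |VC| = 10.0, C = (-16.8, -13.7). Then cos ∠UCV = CU·CV / (|CU||CV|), giving 50.5°.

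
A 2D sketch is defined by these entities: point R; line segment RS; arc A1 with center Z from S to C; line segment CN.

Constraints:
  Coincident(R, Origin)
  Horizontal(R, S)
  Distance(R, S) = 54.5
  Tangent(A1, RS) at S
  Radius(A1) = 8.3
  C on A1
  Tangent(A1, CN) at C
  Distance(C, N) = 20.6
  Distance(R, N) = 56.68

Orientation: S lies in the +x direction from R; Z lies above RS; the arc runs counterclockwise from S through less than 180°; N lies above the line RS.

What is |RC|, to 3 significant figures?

62.5

R is at the origin; R and S share the same y with |RS| = 54.5 and S on the +x side, so S = (54.5, 0.00). A1 meets RS tangentially, so ZS is at right angles to RS, so Z = S + (0, 8.3) = (54.5, 8.30). Since ZC ⟂ CN (tangency), |ZN| = √(8.3² + 20.6²) = 22.2 regardless of where C sits on A1. So N lies on both circle(R, 56.68) and circle(Z, 22.2); the above-RS intersection is N = (48.3, 29.6). C is the foot of the tangent from N: C = (61.0, 13.4).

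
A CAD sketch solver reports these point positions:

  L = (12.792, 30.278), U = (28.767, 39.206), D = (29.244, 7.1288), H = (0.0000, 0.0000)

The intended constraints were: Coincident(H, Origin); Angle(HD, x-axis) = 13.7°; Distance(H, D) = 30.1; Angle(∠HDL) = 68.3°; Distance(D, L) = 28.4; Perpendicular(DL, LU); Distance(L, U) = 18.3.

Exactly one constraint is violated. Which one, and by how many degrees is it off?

Perpendicular(DL, LU) — off by 6.20°.

H = (0.00, 0.00) ✓; HD at 13.70° ✓; |HD| = 30.10 ✓; ∠HDL = 68.30° ✓; |DL| = 28.40 ✓; ∠(DL, LU) = 96.20° ✗; |LU| = 18.30 ✓.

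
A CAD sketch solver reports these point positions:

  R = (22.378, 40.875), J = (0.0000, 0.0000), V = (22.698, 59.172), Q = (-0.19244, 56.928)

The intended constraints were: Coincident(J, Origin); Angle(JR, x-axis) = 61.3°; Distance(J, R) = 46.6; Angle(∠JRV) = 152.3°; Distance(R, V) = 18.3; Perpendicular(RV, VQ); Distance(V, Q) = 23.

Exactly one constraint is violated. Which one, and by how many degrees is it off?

Perpendicular(RV, VQ) — off by 6.60°.

J = (0.00, 0.00) ✓; JR at 61.30° ✓; |JR| = 46.60 ✓; ∠JRV = 152.3° ✓; |RV| = 18.30 ✓; ∠(RV, VQ) = 96.60° ✗; |VQ| = 23.00 ✓.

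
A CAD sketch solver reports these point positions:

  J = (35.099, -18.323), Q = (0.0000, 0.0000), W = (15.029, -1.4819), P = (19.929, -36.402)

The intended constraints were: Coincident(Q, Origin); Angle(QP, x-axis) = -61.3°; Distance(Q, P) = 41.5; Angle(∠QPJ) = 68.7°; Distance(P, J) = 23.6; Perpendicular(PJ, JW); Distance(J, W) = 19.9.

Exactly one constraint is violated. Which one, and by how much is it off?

Distance(J, W) = 19.9 — off by 6.30.

Q = (0.00, 0.00) ✓; QP at -61.30° ✓; |QP| = 41.50 ✓; ∠QPJ = 68.70° ✓; |PJ| = 23.60 ✓; ∠(PJ, JW) = 90.00° ✓; |JW| = 26.20 ✗.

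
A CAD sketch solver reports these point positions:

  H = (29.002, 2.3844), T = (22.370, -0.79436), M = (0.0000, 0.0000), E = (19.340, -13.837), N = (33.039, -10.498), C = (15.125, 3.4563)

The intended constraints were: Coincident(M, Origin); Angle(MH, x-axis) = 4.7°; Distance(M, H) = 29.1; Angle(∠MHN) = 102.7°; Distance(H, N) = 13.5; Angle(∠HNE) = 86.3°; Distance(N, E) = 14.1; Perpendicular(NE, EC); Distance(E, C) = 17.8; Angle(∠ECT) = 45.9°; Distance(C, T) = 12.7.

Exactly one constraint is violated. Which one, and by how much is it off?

Distance(C, T) = 12.7 — off by 4.30.

M = (0.00, 0.00) ✓; MH at 4.700° ✓; |MH| = 29.10 ✓; ∠MHN = 102.7° ✓; |HN| = 13.50 ✓; ∠HNE = 86.30° ✓; |NE| = 14.10 ✓; ∠(NE, EC) = 90.00° ✓; |EC| = 17.80 ✓; ∠ECT = 45.90° ✓; |CT| = 8.400 ✗.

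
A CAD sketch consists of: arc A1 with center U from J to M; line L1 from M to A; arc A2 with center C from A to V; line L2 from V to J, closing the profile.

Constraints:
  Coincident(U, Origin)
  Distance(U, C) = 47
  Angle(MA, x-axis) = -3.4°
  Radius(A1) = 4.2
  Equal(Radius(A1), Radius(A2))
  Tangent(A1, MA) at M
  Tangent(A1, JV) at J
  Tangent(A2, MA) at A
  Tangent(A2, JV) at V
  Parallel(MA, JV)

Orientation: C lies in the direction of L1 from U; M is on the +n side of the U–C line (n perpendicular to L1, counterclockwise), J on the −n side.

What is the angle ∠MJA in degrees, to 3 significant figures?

79.9°

The slot axis is L1's direction at -3.4°, so u = (cos -3.4°, sin -3.4°) = (0.998, -0.0593) and n = (−sin -3.4°, cos -3.4°) = (0.0593, 0.998). U is at the origin and C lies 47.0 along u from U, so C = 47.0·u = (46.9, -2.79). Tangency of A1 to both parallel lines with radius 4.2 puts M and J at U ± 4.2·n: M = (0.249, 4.19), J = (-0.249, -4.19). Equal radii place A and V the same way about C: A = C + 4.2·n = (47.2, 1.41), V = C − 4.2·n = (46.7, -6.98). Then cos ∠MJA = JM·JA / (|JM||JA|), giving 79.9°.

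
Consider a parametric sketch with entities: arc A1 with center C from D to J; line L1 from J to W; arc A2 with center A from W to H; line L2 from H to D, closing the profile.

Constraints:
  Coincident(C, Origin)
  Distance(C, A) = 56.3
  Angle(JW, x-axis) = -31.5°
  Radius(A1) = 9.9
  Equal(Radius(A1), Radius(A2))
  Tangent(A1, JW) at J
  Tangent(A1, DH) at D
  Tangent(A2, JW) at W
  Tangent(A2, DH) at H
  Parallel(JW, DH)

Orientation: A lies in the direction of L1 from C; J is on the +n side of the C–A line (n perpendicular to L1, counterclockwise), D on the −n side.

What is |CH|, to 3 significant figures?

57.2

The slot axis is L1's direction at -31.5°, so u = (cos -31.5°, sin -31.5°) = (0.853, -0.522) and n = (−sin -31.5°, cos -31.5°) = (0.522, 0.853). C is at the origin and A lies 56.3 along u from C, so A = 56.3·u = (48.0, -29.4). Tangency of A1 to both parallel lines with radius 9.9 puts J and D at C ± 9.9·n: J = (5.17, 8.44), D = (-5.17, -8.44). Equal radii place W and H the same way about A: W = A + 9.9·n = (53.2, -21.0), H = A − 9.9·n = (42.8, -37.9). Then |CH| = |H − C| = 57.2.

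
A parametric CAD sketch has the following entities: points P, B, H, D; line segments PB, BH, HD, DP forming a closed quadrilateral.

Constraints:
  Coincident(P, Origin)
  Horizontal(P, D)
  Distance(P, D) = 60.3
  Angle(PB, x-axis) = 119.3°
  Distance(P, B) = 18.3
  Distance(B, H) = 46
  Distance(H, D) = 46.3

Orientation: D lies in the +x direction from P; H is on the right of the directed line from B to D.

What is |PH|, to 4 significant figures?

27.99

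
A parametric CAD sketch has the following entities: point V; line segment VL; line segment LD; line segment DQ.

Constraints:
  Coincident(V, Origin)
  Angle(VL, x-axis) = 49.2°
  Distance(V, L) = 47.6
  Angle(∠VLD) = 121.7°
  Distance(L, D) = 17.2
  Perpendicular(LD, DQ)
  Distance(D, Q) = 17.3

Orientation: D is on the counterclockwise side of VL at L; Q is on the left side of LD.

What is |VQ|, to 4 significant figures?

48.17

V is at the origin; VL runs at 49.2° with length 47.6, so L = 47.6·(cos 49.2°, sin 49.2°) = (31.10, 36.03). ∠VLD = 121.7°, so LD runs at 49.2° + (180° − 121.7°) = 107.5° from the x-axis; with |LD| = 17.2, D = L + 17.2·(cos 107.5°, sin 107.5°) = (25.93, 52.44). LD ⟂ DQ; with |DQ| = 17.3 on the left of LD, Q = D + 17.3·(-0.9537, -0.3007) = (9.431, 47.23). Then |VQ| = |Q − V| = 48.17.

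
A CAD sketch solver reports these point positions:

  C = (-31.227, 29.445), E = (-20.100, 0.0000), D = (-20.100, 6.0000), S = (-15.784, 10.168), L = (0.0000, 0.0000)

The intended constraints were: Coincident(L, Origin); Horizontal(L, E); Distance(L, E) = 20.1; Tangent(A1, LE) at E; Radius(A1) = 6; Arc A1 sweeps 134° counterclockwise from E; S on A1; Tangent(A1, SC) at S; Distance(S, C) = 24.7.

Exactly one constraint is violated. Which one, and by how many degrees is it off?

Tangent(A1, SC) at S — off by 5.30°.

L = (0.00, 0.00) ✓; L.y = 0.00, E.y = 0.00 ✓; |LE| = 20.10 ✓; ∠(DE, EL) = 90.00° ✓; |DE| = 6.000 ✓; bearing(D→S) − bearing(D→E) = 134.0° ✓; |DS| = 6.000 ✓; ∠(DS, SC) = 95.30° ✗; |SC| = 24.70 ✓.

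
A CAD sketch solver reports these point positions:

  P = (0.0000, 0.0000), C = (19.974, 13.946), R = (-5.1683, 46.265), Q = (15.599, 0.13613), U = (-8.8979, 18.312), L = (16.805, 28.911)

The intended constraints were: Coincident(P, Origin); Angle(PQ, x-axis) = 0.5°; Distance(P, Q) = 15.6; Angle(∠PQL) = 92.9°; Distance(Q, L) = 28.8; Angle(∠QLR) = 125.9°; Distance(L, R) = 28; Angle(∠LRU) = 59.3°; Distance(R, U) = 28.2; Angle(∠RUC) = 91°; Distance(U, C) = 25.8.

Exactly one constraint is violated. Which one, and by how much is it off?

Distance(U, C) = 25.8 — off by 3.40.

P = (0.00, 0.00) ✓; PQ at 0.5000° ✓; |PQ| = 15.60 ✓; ∠PQL = 92.90° ✓; |QL| = 28.80 ✓; ∠QLR = 125.9° ✓; |LR| = 28.00 ✓; ∠LRU = 59.30° ✓; |RU| = 28.20 ✓; ∠RUC = 91.00° ✓; |UC| = 29.20 ✗.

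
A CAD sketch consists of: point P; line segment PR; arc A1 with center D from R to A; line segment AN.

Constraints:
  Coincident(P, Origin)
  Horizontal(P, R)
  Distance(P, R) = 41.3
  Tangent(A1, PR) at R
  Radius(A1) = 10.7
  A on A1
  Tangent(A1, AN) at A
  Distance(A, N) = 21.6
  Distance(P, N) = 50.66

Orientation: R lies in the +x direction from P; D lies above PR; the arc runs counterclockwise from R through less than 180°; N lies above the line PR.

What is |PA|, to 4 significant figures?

52.75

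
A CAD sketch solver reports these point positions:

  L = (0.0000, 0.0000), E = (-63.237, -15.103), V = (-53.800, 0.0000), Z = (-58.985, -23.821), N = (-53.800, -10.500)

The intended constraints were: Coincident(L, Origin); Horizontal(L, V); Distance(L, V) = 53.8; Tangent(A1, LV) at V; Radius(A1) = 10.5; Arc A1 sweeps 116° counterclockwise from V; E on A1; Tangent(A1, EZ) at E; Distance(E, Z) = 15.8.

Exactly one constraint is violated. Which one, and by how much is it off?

Distance(E, Z) = 15.8 — off by 6.10.

L = (0.00, 0.00) ✓; L.y = 0.00, V.y = 0.00 ✓; |LV| = 53.80 ✓; ∠(NV, VL) = 90.00° ✓; |NV| = 10.50 ✓; bearing(N→E) − bearing(N→V) = 116.0° ✓; |NE| = 10.50 ✓; ∠(NE, EZ) = 90.00° ✓; |EZ| = 9.700 ✗.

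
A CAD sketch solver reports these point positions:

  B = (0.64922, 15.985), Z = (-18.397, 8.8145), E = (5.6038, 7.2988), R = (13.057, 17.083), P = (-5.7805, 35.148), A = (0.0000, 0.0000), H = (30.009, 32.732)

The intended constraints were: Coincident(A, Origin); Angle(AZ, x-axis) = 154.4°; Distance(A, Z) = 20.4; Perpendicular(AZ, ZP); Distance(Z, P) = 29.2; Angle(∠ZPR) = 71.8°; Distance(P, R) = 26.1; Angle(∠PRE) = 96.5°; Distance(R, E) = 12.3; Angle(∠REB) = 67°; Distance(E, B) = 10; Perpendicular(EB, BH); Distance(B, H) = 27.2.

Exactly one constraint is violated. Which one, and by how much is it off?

Distance(B, H) = 27.2 — off by 6.60.

A = (0.00, 0.00) ✓; AZ at 154.4° ✓; |AZ| = 20.40 ✓; ∠(AZ, ZP) = 90.00° ✓; |ZP| = 29.20 ✓; ∠ZPR = 71.80° ✓; |PR| = 26.10 ✓; ∠PRE = 96.50° ✓; |RE| = 12.30 ✓; ∠REB = 67.00° ✓; |EB| = 10.00 ✓; ∠(EB, BH) = 90.00° ✓; |BH| = 33.80 ✗.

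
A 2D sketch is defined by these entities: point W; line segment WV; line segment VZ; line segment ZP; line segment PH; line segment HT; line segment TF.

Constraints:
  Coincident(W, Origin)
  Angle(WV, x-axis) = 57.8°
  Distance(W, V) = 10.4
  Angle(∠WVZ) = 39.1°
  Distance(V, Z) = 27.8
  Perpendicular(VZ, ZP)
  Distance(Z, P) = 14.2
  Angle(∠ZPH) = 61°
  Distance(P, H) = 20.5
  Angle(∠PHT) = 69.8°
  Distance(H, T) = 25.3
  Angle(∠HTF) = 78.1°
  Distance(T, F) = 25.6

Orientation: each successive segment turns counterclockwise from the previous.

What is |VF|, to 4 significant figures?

42.62

W is at the origin; WV runs at 57.8° with length 10.4, so V = (5.542, 8.800). ∠WVZ = 39.1° gives VZ at -161.3° from the x-axis; with |VZ| = 27.8, Z = (-20.79, -0.1126). VZ ⟂ ZP, so ZP runs at -71.30°; with |ZP| = 14.2, P = (-16.24, -13.56). ∠ZPH = 61.0° gives PH at 47.70° from the x-axis; with |PH| = 20.5, H = (-2.441, 1.599). ∠PHT = 69.8° gives HT at 157.9° from the x-axis; with |HT| = 25.3, T = (-25.88, 11.12). ∠HTF = 78.1° gives TF at -100.2° from the x-axis; with |TF| = 25.6, F = (-30.42, -14.08). Then |VF| = |F − V| = 42.62.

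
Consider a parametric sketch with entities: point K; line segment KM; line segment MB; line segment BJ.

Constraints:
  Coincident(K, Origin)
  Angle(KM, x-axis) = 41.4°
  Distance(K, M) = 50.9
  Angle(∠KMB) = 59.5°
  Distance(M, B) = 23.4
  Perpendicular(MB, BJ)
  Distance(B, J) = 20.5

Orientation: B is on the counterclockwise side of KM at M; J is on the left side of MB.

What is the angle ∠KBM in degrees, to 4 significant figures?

93.18°

K is at the origin; KM runs at 41.4° with length 50.9, so M = 50.9·(cos 41.4°, sin 41.4°) = (38.18, 33.66). ∠KMB = 59.5°, so MB runs at 41.4° + (180° − 59.5°) = 161.9° from the x-axis; with |MB| = 23.4, B = M + 23.4·(cos 161.9°, sin 161.9°) = (15.94, 40.93). Then cos ∠KBM = BK·BM / (|BK||BM|), giving 93.18°.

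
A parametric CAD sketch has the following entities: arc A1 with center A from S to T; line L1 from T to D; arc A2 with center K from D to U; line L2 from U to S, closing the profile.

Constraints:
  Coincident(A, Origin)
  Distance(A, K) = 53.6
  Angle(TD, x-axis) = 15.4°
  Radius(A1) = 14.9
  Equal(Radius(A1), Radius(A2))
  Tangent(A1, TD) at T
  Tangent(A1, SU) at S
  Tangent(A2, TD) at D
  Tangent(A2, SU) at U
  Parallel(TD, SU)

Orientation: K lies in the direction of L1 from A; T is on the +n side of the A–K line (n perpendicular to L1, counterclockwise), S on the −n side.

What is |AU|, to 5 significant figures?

55.632

The slot axis is L1's direction at 15.4°, so u = (cos 15.4°, sin 15.4°) = (0.96410, 0.26556) and n = (−sin 15.4°, cos 15.4°) = (-0.26556, 0.96410). A is at the origin and K lies 53.6 along u from A, so K = 53.6·u = (51.676, 14.234). Tangency of A1 to both parallel lines with radius 14.9 puts T and S at A ± 14.9·n: T = (-3.9568, 14.365), S = (3.9568, -14.365). Equal radii place D and U the same way about K: D = K + 14.9·n = (47.719, 28.599), U = K − 14.9·n = (55.632, -0.13121). Then |AU| = |U − A| = 55.632.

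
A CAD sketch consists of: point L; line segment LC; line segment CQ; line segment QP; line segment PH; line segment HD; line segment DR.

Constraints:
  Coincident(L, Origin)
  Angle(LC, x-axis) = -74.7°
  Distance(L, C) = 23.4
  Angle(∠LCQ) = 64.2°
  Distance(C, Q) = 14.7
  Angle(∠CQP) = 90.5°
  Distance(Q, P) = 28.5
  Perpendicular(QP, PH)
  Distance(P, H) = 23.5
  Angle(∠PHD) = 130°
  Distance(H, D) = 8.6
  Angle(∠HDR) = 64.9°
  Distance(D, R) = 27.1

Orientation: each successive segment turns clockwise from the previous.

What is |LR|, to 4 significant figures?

6.362

L is at the origin; LC runs at -74.7° with length 23.4, so C = (6.175, -22.57). ∠LCQ = 64.2° gives CQ at 169.5° from the x-axis; with |CQ| = 14.7, Q = (-8.279, -19.89). ∠CQP = 90.5° gives QP at 80.00° from the x-axis; with |QP| = 28.5, P = (-3.330, 8.175). The perpendicularity gives PH at right angles to QP, so PH runs at -10.00°; with |PH| = 23.5, H = (19.81, 4.095). ∠PHD = 130.0° gives HD at -60.00° from the x-axis; with |HD| = 8.6, D = (24.11, -3.353). ∠HDR = 64.9° gives DR at -175.1° from the x-axis; with |DR| = 27.1, R = (-2.888, -5.668). Then |LR| = |R − L| = 6.362.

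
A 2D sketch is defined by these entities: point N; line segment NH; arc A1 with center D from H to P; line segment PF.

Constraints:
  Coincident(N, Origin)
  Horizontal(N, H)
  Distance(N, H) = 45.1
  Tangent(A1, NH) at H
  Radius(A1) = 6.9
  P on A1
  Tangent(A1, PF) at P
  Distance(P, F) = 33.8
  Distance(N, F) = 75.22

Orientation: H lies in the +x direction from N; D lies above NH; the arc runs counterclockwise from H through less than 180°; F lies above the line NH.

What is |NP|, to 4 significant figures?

51.25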